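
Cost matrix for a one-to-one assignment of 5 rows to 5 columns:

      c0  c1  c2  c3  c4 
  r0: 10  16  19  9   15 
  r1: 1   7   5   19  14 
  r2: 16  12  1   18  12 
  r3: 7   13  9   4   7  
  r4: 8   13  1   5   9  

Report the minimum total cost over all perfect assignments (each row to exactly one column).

Minimum assignment cost: 30

one of 3 optimal assignments: row0→col0 (cost 10), row1→col1 (cost 7), row2→col2 (cost 1), row3→col4 (cost 7), row4→col3 (cost 5)
total = 10 + 7 + 1 + 7 + 5 = 30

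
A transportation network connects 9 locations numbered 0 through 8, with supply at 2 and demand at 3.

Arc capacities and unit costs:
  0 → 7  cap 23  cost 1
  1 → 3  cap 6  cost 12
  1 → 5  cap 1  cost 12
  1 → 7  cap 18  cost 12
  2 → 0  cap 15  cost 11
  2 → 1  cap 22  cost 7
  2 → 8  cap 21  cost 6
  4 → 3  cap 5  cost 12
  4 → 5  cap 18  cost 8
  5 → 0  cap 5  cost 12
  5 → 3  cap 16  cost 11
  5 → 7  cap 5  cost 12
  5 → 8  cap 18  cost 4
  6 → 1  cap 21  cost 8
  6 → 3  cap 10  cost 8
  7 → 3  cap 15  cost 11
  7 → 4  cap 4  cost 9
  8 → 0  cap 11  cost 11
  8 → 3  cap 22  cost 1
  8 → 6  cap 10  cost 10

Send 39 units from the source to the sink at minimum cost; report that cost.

Minimum cost for 39 units: 537

shortest-cost path #1: 2→8→3 push 21 @ unit cost 7 (adds 147)
shortest-cost path #2: 2→1→3 push 6 @ unit cost 19 (adds 114)
shortest-cost path #3: 2→0→7→3 push 12 @ unit cost 23 (adds 276)
total cost = 537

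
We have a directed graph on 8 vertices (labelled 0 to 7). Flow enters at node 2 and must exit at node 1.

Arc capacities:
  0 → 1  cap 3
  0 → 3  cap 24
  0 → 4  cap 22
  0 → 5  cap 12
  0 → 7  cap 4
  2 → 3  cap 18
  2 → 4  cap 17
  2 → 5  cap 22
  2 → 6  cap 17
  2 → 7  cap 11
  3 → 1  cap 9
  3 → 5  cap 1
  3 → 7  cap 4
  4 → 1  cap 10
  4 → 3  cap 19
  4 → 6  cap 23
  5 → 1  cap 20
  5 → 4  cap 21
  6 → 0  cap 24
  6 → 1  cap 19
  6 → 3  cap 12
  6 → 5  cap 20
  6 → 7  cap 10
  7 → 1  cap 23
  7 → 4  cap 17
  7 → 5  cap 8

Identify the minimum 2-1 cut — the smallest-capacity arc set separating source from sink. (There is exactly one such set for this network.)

augment #1: 2→3→1 push 9
augment #2: 2→4→1 push 10
augment #3: 2→5→1 push 20
augment #4: 2→6→1 push 17
augment #5: 2→7→1 push 11
augment #6: 2→3→7→1 push 4
augment #7: 2→4→6→1 push 2
augment #8: 2→4→6→0→1 push 3
augment #9: 2→4→6→7→1 push 2
augment #10: 2→5→4→6→7→1 push 2
augment #11: 2→3→5→4→6→7→1 push 1
max flow = 81; residual-reachable set from 2 gives S-side
cut edges (S→T): {(2,4), (2,5), (2,6), (2,7), (3,1), (3,5), (3,7)} total cap 81

Min-cut arcs: {(2,4), (2,5), (2,6), (2,7), (3,1), (3,5), (3,7)} (total capacity 81)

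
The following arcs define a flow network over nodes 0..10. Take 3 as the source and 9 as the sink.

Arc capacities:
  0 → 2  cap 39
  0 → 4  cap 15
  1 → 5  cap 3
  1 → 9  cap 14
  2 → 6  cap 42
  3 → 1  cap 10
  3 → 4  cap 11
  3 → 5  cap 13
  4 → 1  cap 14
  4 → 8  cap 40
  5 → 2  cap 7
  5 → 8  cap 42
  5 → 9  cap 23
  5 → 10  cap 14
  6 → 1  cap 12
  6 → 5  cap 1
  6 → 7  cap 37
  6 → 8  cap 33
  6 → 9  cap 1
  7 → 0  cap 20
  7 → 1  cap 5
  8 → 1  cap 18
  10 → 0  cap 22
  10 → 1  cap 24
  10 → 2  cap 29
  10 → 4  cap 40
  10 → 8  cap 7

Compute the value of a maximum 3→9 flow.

Maximum flow value: 30

augment #1: 3→1→9 bottleneck 10, total now 10
augment #2: 3→5→9 bottleneck 13, total now 23
augment #3: 3→4→1→9 bottleneck 4, total now 27
augment #4: 3→4→1→5→9 bottleneck 3, total now 30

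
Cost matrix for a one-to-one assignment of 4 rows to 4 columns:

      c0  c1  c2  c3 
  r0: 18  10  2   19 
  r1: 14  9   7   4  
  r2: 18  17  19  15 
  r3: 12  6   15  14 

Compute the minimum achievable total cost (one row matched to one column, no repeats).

optimal assignment: row0→col2 (cost 2), row1→col3 (cost 4), row2→col0 (cost 18), row3→col1 (cost 6)
total = 2 + 4 + 18 + 6 = 30

Minimum assignment cost: 30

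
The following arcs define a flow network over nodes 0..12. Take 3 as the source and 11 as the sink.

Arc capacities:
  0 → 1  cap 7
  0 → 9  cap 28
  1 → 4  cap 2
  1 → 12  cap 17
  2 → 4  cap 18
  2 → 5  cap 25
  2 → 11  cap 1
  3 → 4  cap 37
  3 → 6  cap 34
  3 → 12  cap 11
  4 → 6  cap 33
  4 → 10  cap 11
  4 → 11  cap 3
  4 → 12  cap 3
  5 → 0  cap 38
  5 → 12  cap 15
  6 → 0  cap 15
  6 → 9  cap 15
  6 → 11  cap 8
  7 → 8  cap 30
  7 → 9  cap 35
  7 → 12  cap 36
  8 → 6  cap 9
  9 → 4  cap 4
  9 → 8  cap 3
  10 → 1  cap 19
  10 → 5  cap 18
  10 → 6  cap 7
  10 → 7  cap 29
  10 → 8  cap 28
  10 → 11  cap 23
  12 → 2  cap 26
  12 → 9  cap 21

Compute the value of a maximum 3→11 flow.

augment #1: 3→4→11 bottleneck 3, total now 3
augment #2: 3→6→11 bottleneck 8, total now 11
augment #3: 3→4→10→11 bottleneck 11, total now 22
augment #4: 3→12→2→11 bottleneck 1, total now 23

Maximum flow value: 23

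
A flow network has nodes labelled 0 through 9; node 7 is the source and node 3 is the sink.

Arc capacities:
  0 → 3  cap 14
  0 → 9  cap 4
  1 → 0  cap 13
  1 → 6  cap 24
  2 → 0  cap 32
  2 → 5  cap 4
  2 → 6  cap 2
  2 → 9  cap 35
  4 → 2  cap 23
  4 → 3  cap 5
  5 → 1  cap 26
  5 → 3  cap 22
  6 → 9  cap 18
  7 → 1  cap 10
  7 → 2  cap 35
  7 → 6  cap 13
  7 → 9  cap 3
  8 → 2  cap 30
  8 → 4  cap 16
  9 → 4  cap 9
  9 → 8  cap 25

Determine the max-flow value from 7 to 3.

augment #1: 7→1→0→3 bottleneck 10, total now 10
augment #2: 7→2→0→3 bottleneck 4, total now 14
augment #3: 7→2→5→3 bottleneck 4, total now 18
augment #4: 7→9→4→3 bottleneck 3, total now 21
augment #5: 7→2→9→4→3 bottleneck 2, total now 23

Maximum flow value: 23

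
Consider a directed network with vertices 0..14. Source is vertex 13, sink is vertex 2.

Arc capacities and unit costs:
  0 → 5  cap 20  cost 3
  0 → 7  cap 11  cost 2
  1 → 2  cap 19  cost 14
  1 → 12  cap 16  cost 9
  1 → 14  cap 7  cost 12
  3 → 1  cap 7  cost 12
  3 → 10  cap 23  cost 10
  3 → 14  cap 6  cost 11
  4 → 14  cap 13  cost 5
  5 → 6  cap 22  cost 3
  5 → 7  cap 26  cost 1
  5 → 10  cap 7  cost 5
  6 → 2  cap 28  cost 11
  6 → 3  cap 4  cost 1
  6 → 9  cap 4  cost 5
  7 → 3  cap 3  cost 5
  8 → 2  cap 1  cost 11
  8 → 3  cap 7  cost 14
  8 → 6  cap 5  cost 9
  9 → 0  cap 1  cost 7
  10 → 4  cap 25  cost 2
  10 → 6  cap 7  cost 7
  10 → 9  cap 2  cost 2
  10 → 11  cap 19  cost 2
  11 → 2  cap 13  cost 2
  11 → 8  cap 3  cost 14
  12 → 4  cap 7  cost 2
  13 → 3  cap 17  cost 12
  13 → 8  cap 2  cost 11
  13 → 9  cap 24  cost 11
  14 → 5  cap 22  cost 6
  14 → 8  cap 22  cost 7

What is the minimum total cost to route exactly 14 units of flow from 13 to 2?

shortest-cost path #1: 13→8→2 push 1 @ unit cost 22 (adds 22)
shortest-cost path #2: 13→3→10→11→2 push 13 @ unit cost 26 (adds 338)
total cost = 360

Minimum cost for 14 units: 360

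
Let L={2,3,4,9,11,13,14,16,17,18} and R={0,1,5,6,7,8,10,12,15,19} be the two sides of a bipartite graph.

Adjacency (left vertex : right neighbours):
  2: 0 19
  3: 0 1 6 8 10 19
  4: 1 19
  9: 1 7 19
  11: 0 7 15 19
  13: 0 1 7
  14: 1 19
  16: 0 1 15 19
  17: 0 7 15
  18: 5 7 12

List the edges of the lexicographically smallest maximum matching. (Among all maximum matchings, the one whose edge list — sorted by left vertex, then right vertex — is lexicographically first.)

|M| = 7 (so the lex-smallest maximum matching has 7 edges)
process left vertices in ascending order; for each, take the smallest-labelled available neighbour that still permits 7 edges overall, or leave it unmatched if none does
lex-smallest matching: {2-0, 3-6, 4-1, 9-7, 11-15, 14-19, 18-5}

Lex-smallest maximum matching: {(2,0), (3,6), (4,1), (9,7), (11,15), (14,19), (18,5)}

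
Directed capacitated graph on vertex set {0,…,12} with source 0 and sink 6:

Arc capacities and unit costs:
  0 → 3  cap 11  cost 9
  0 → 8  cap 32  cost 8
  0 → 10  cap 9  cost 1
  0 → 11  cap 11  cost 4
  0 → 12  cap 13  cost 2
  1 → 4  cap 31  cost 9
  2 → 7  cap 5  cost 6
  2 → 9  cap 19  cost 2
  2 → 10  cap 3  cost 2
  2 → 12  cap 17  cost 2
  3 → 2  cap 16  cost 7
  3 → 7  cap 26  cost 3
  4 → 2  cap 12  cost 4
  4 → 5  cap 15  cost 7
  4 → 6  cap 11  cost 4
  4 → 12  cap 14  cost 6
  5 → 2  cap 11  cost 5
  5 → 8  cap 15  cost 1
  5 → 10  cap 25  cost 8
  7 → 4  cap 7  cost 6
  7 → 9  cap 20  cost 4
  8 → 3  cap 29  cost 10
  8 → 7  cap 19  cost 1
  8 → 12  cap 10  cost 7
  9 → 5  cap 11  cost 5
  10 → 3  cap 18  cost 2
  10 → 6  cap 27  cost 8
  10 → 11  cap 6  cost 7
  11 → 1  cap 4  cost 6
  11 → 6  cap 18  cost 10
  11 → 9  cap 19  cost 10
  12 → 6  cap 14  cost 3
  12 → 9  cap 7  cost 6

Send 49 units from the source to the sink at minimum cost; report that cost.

shortest-cost path #1: 0→12→6 push 13 @ unit cost 5 (adds 65)
shortest-cost path #2: 0→10→6 push 9 @ unit cost 9 (adds 81)
shortest-cost path #3: 0→11→6 push 11 @ unit cost 14 (adds 154)
shortest-cost path #4: 0→8→12→6 push 1 @ unit cost 18 (adds 18)
shortest-cost path #5: 0→8→7→4→6 push 7 @ unit cost 19 (adds 133)
shortest-cost path #6: 0→3→2→10→6 push 3 @ unit cost 26 (adds 78)
shortest-cost path #7: 0→8→7→9→5→10→6 push 5 @ unit cost 34 (adds 170)
total cost = 699

Minimum cost for 49 units: 699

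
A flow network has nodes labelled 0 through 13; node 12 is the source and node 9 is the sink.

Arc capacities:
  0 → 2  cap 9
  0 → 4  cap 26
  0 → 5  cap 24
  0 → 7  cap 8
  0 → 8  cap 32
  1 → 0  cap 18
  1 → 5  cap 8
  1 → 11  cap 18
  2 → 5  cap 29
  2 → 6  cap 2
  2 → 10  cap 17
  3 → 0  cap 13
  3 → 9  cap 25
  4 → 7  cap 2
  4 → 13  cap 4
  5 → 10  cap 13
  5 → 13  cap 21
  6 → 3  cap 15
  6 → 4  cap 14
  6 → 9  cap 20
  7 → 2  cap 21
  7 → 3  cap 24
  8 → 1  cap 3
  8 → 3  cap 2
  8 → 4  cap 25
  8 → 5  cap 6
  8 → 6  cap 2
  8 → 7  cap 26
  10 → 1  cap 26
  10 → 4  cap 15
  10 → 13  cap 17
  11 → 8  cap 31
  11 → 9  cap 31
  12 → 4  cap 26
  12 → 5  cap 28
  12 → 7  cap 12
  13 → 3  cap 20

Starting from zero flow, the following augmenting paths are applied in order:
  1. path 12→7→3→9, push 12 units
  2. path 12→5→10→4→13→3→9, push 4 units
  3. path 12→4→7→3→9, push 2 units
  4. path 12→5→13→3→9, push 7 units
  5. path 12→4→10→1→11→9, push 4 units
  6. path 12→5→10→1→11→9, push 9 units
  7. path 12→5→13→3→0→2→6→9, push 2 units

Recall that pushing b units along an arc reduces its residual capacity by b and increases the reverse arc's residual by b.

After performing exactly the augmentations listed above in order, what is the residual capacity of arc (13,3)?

after path 1 (12→7→3→9, push 12): res(13,3)=20
after path 2 (12→5→10→4→13→3→9, push 4): res(13,3)=16
after path 3 (12→4→7→3→9, push 2): res(13,3)=16
after path 4 (12→5→13→3→9, push 7): res(13,3)=9
after path 5 (12→4→10→1→11→9, push 4): res(13,3)=9
after path 6 (12→5→10→1→11→9, push 9): res(13,3)=9
after path 7 (12→5→13→3→0→2→6→9, push 2): res(13,3)=7

Residual capacity of (13,3): 7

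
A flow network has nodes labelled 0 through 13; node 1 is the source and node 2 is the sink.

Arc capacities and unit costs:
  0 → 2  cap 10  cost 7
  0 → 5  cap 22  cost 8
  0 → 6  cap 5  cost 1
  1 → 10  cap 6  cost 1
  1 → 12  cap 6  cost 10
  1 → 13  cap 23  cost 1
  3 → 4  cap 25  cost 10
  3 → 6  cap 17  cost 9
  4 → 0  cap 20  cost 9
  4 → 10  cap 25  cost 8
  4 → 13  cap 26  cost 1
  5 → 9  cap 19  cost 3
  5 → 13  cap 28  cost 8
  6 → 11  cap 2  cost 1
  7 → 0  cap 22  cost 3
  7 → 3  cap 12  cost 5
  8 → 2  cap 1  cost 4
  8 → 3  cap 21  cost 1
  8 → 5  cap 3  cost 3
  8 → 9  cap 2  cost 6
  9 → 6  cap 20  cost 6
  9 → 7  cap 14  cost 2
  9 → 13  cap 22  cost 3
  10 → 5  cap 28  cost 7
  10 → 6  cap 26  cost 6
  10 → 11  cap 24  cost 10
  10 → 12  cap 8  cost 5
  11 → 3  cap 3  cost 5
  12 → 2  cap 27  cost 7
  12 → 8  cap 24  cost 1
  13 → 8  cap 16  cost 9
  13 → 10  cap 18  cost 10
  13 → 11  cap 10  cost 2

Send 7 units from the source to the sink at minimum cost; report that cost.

shortest-cost path #1: 1→10→12→8→2 push 1 @ unit cost 11 (adds 11)
shortest-cost path #2: 1→10→12→2 push 5 @ unit cost 13 (adds 65)
shortest-cost path #3: 1→13→8→12→2 push 1 @ unit cost 16 (adds 16)
total cost = 92

Minimum cost for 7 units: 92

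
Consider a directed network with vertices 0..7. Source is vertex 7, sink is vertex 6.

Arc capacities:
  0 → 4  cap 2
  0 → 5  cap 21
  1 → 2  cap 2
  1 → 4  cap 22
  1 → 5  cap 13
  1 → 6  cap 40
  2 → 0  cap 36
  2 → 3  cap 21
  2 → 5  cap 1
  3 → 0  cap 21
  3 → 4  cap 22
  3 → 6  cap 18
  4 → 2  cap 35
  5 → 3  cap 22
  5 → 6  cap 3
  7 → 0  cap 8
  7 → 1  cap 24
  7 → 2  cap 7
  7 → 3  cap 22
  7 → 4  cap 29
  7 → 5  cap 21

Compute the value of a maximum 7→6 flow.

augment #1: 7→1→6 bottleneck 24, total now 24
augment #2: 7→3→6 bottleneck 18, total now 42
augment #3: 7→5→6 bottleneck 3, total now 45

Maximum flow value: 45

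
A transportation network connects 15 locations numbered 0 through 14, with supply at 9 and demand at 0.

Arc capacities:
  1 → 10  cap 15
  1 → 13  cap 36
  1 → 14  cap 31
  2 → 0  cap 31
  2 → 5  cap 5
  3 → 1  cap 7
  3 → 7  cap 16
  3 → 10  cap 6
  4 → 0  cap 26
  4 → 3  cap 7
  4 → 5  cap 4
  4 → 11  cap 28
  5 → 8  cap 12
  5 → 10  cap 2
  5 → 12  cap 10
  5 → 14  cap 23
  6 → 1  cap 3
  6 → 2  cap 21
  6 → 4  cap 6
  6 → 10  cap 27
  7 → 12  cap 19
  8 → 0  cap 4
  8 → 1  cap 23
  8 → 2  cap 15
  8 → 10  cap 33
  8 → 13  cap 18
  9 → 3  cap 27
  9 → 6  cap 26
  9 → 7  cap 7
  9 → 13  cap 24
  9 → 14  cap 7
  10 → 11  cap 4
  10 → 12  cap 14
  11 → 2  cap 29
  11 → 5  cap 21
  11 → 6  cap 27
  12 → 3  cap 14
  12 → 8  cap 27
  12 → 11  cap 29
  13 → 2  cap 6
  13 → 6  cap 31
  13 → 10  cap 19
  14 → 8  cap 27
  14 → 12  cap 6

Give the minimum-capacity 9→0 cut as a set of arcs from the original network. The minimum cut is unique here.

augment #1: 9→6→2→0 push 21
augment #2: 9→6→4→0 push 5
augment #3: 9→13→2→0 push 6
augment #4: 9→14→8→0 push 4
augment #5: 9→13→6→4→0 push 1
augment #6: 9→14→8→2→0 push 3
augment #7: 9→3→10→11→2→0 push 1
max flow = 41; residual-reachable set from 9 gives S-side
cut edges (S→T): {(2,0), (6,4), (8,0)} total cap 41

Min-cut arcs: {(2,0), (6,4), (8,0)} (total capacity 41)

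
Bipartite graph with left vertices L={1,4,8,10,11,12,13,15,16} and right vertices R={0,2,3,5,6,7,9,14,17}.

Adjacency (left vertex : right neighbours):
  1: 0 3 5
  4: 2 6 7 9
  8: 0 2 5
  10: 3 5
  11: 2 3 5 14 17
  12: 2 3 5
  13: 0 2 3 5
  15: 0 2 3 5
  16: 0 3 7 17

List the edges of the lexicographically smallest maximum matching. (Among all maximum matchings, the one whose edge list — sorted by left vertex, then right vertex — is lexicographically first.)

|M| = 7 (so the lex-smallest maximum matching has 7 edges)
process left vertices in ascending order; for each, take the smallest-labelled available neighbour that still permits 7 edges overall, or leave it unmatched if none does
lex-smallest matching: {1-0, 4-6, 8-2, 10-3, 11-14, 12-5, 16-7}

Lex-smallest maximum matching: {(1,0), (4,6), (8,2), (10,3), (11,14), (12,5), (16,7)}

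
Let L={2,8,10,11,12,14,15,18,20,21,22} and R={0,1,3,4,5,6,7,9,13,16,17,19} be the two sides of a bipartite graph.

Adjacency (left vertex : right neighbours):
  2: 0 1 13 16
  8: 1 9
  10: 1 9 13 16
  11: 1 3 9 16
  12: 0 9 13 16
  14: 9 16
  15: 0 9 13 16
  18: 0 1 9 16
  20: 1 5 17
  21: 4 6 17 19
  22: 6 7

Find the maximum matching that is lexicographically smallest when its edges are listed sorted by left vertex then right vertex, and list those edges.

|M| = 9 (so the lex-smallest maximum matching has 9 edges)
process left vertices in ascending order; for each, take the smallest-labelled available neighbour that still permits 9 edges overall, or leave it unmatched if none does
lex-smallest matching: {2-0, 8-1, 10-9, 11-3, 12-13, 14-16, 20-5, 21-4, 22-6}

Lex-smallest maximum matching: {(2,0), (8,1), (10,9), (11,3), (12,13), (14,16), (20,5), (21,4), (22,6)}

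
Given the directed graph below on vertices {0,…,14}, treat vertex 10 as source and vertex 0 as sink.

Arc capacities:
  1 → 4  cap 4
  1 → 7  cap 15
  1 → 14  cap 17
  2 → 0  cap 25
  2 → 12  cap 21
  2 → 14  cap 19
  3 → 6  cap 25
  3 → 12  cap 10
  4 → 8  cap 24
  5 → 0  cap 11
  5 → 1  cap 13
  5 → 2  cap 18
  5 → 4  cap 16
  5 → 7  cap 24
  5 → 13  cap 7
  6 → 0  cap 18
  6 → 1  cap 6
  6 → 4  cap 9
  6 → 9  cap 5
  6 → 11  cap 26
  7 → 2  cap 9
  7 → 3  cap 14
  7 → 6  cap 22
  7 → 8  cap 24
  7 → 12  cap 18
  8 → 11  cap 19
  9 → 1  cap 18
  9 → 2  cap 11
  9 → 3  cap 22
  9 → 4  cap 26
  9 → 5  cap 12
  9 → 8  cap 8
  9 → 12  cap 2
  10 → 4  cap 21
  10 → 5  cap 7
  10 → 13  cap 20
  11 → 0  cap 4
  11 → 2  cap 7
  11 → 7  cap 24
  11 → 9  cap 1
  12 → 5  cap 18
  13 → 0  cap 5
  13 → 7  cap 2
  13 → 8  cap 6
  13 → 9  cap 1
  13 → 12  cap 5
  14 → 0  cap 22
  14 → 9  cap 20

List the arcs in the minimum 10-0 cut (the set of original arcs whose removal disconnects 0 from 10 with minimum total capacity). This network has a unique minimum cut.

Min-cut arcs: {(8,11), (10,5), (13,0), (13,7), (13,9), (13,12)} (total capacity 39)

augment #1: 10→5→0 push 7
augment #2: 10→13→0 push 5
augment #3: 10→4→8→11→0 push 4
augment #4: 10→13→7→2→0 push 2
augment #5: 10→13→9→2→0 push 1
augment #6: 10→13→12→5→0 push 4
augment #7: 10→4→8→11→2→0 push 7
augment #8: 10→13→12→5→2→0 push 1
augment #9: 10→4→8→11→7→2→0 push 7
augment #10: 10→4→8→11→7→6→0 push 1
max flow = 39; residual-reachable set from 10 gives S-side
cut edges (S→T): {(8,11), (10,5), (13,0), (13,7), (13,9), (13,12)} total cap 39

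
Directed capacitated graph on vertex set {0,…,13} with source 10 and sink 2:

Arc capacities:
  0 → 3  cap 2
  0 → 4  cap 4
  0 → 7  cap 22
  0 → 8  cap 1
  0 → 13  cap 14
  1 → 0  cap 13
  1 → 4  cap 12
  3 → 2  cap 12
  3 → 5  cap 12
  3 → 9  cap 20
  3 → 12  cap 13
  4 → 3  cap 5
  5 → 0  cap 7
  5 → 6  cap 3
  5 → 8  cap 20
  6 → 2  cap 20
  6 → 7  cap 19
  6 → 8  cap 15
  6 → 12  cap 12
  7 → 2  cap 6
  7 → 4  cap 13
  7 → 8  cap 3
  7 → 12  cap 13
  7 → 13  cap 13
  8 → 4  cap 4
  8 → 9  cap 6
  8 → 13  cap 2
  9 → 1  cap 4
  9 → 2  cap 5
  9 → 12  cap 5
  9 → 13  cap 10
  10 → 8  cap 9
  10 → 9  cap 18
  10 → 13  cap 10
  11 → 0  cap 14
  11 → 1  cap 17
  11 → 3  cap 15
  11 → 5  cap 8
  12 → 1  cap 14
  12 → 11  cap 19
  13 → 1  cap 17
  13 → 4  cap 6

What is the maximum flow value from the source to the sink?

augment #1: 10→9→2 bottleneck 5, total now 5
augment #2: 10→8→4→3→2 bottleneck 4, total now 9
augment #3: 10→13→4→3→2 bottleneck 1, total now 10
augment #4: 10→9→1→0→3→2 bottleneck 2, total now 12
augment #5: 10→9→1→0→7→2 bottleneck 2, total now 14
augment #6: 10→9→12→11→3→2 bottleneck 5, total now 19
augment #7: 10→13→1→0→7→2 bottleneck 4, total now 23
augment #8: 10→13→1→0→7→12→11→5→6→2 bottleneck 3, total now 26

Maximum flow value: 26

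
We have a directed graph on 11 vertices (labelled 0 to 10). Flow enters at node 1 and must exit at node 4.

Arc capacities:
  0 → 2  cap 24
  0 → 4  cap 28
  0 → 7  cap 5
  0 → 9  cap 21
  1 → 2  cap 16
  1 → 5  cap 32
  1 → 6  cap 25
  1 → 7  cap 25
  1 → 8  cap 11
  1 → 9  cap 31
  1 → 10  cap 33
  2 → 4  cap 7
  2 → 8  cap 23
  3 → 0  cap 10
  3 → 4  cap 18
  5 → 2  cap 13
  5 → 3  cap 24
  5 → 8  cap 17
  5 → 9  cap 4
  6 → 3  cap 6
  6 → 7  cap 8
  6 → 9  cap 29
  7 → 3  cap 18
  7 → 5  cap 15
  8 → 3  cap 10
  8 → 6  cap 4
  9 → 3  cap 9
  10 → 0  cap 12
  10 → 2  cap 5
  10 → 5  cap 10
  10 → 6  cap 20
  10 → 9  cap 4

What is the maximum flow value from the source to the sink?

Maximum flow value: 47

augment #1: 1→2→4 bottleneck 7, total now 7
augment #2: 1→5→3→4 bottleneck 18, total now 25
augment #3: 1→10→0→4 bottleneck 12, total now 37
augment #4: 1→5→3→0→4 bottleneck 6, total now 43
augment #5: 1→6→3→0→4 bottleneck 4, total now 47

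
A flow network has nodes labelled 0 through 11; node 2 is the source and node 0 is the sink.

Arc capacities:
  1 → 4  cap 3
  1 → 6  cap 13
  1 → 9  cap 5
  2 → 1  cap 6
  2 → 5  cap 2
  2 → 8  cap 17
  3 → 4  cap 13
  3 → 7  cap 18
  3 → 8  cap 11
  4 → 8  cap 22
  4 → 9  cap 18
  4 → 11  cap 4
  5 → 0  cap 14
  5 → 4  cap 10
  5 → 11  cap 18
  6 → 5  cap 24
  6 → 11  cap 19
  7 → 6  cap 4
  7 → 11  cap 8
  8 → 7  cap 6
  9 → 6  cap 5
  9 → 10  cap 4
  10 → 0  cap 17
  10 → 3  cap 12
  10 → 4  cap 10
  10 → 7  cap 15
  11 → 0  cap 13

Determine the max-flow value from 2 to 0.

augment #1: 2→5→0 bottleneck 2, total now 2
augment #2: 2→1→4→11→0 bottleneck 3, total now 5
augment #3: 2→1→6→5→0 bottleneck 3, total now 8
augment #4: 2→8→7→11→0 bottleneck 6, total now 14

Maximum flow value: 14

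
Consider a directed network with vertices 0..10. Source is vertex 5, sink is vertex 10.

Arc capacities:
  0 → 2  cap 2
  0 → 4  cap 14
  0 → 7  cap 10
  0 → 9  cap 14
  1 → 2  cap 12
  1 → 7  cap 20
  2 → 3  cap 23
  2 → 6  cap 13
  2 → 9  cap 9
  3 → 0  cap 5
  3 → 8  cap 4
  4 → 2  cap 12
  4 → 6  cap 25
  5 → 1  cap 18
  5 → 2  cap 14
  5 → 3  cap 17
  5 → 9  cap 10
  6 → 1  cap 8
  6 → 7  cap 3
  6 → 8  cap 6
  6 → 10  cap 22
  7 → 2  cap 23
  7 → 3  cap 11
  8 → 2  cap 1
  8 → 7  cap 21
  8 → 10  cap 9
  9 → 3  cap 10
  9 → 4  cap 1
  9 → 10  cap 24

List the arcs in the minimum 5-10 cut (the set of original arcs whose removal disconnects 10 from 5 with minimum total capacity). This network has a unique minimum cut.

augment #1: 5→9→10 push 10
augment #2: 5→2→6→10 push 13
augment #3: 5→2→9→10 push 1
augment #4: 5→3→8→10 push 4
augment #5: 5→1→2→9→10 push 8
augment #6: 5→3→0→9→10 push 5
max flow = 41; residual-reachable set from 5 gives S-side
cut edges (S→T): {(2,6), (2,9), (3,0), (3,8), (5,9)} total cap 41

Min-cut arcs: {(2,6), (2,9), (3,0), (3,8), (5,9)} (total capacity 41)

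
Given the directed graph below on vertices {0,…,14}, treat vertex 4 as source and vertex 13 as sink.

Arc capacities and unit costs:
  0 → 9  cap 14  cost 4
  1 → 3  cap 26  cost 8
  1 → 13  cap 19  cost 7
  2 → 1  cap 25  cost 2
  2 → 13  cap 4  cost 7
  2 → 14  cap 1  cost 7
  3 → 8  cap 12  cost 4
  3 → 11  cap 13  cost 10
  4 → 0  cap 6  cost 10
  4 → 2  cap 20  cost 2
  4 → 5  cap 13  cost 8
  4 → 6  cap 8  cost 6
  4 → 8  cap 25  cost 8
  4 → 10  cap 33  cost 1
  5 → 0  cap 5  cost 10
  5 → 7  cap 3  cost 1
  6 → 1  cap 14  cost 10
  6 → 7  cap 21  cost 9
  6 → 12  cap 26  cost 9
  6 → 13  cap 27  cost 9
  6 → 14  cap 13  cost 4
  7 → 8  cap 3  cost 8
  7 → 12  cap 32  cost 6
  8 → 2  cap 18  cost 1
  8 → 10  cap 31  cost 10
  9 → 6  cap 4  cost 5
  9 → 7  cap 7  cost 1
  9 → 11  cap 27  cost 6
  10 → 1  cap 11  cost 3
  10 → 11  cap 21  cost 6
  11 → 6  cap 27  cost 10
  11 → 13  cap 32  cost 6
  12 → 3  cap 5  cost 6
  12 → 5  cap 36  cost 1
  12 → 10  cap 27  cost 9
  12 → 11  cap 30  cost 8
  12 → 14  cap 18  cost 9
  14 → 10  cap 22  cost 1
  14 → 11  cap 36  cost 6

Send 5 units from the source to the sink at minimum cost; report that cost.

Minimum cost for 5 units: 47

shortest-cost path #1: 4→2→13 push 4 @ unit cost 9 (adds 36)
shortest-cost path #2: 4→10→1→13 push 1 @ unit cost 11 (adds 11)
total cost = 47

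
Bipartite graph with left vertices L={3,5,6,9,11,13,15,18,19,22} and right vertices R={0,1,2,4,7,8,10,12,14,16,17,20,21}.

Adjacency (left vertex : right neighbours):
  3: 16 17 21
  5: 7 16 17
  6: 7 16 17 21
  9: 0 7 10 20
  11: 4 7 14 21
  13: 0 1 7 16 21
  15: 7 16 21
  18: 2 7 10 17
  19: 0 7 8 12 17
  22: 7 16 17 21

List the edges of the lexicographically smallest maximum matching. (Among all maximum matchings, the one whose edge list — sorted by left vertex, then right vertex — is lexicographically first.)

Lex-smallest maximum matching: {(3,16), (5,7), (6,17), (9,0), (11,4), (13,1), (15,21), (18,2), (19,8)}

|M| = 9 (so the lex-smallest maximum matching has 9 edges)
process left vertices in ascending order; for each, take the smallest-labelled available neighbour that still permits 9 edges overall, or leave it unmatched if none does
lex-smallest matching: {3-16, 5-7, 6-17, 9-0, 11-4, 13-1, 15-21, 18-2, 19-8}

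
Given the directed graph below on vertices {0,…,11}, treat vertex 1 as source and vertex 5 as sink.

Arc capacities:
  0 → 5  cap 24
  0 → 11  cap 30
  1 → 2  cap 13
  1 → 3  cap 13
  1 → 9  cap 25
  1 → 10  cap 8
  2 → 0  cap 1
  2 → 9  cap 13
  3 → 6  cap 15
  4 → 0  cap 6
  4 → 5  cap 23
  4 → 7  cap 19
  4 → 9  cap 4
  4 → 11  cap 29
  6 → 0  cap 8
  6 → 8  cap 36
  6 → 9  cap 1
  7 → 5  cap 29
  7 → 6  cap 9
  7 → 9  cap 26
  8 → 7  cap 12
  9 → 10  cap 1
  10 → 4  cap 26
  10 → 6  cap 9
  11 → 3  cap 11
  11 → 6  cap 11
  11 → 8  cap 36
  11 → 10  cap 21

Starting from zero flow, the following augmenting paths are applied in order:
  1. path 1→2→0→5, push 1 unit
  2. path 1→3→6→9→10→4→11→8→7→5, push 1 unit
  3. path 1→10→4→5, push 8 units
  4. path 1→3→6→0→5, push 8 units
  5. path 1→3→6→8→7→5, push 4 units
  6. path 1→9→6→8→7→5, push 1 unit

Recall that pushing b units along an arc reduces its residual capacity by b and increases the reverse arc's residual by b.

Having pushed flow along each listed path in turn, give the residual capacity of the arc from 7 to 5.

after path 1 (1→2→0→5, push 1): res(7,5)=29
after path 2 (1→3→6→9→10→4→11→8→7→5, push 1): res(7,5)=28
after path 3 (1→10→4→5, push 8): res(7,5)=28
after path 4 (1→3→6→0→5, push 8): res(7,5)=28
after path 5 (1→3→6→8→7→5, push 4): res(7,5)=24
after path 6 (1→9→6→8→7→5, push 1): res(7,5)=23

Residual capacity of (7,5): 23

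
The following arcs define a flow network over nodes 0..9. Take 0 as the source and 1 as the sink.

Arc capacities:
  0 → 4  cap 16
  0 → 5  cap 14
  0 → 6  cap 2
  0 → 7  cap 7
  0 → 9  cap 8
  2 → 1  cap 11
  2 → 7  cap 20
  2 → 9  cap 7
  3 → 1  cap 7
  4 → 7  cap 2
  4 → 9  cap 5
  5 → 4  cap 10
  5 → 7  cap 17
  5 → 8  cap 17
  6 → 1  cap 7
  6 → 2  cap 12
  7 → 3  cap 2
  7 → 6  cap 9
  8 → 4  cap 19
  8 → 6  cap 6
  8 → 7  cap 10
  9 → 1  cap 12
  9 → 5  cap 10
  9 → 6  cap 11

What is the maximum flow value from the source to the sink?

Maximum flow value: 32

augment #1: 0→6→1 bottleneck 2, total now 2
augment #2: 0→9→1 bottleneck 8, total now 10
augment #3: 0→4→9→1 bottleneck 4, total now 14
augment #4: 0→7→3→1 bottleneck 2, total now 16
augment #5: 0→7→6→1 bottleneck 5, total now 21
augment #6: 0→4→7→6→2→1 bottleneck 2, total now 23
augment #7: 0→4→9→6→2→1 bottleneck 1, total now 24
augment #8: 0→5→7→6→2→1 bottleneck 2, total now 26
augment #9: 0→5→8→6→2→1 bottleneck 6, total now 32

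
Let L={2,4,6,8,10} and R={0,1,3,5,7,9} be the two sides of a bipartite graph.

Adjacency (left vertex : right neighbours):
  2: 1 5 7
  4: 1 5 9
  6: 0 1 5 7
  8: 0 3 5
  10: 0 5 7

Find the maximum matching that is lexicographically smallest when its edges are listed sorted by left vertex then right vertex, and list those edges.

|M| = 5 (so the lex-smallest maximum matching has 5 edges)
process left vertices in ascending order; for each, take the smallest-labelled available neighbour that still permits 5 edges overall, or leave it unmatched if none does
lex-smallest matching: {2-1, 4-5, 6-0, 8-3, 10-7}

Lex-smallest maximum matching: {(2,1), (4,5), (6,0), (8,3), (10,7)}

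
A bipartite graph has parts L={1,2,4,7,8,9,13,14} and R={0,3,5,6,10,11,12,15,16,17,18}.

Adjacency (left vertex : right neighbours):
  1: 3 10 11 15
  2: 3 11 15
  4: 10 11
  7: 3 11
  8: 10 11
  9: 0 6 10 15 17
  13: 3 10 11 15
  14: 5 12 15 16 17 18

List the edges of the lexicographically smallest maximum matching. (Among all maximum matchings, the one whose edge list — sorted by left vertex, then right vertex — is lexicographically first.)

Lex-smallest maximum matching: {(1,3), (2,11), (4,10), (9,0), (13,15), (14,5)}

|M| = 6 (so the lex-smallest maximum matching has 6 edges)
process left vertices in ascending order; for each, take the smallest-labelled available neighbour that still permits 6 edges overall, or leave it unmatched if none does
lex-smallest matching: {1-3, 2-11, 4-10, 9-0, 13-15, 14-5}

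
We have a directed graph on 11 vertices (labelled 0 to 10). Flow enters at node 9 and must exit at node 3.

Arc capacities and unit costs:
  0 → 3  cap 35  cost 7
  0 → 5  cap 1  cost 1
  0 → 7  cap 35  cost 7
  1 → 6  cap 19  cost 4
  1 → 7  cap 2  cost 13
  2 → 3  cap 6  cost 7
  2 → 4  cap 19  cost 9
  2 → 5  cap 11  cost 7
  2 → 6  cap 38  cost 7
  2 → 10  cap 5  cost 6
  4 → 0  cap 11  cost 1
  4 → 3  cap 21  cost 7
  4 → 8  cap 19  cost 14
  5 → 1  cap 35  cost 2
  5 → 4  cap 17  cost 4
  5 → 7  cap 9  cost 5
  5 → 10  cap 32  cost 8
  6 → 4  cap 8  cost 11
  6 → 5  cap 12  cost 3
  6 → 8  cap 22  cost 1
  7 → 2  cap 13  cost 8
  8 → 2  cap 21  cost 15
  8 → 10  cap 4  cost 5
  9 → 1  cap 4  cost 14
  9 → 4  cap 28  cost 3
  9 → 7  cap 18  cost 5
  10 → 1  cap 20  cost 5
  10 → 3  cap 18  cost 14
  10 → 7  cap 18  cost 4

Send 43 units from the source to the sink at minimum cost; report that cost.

shortest-cost path #1: 9→4→3 push 21 @ unit cost 10 (adds 210)
shortest-cost path #2: 9→4→0→3 push 7 @ unit cost 11 (adds 77)
shortest-cost path #3: 9→7→2→3 push 6 @ unit cost 20 (adds 120)
shortest-cost path #4: 9→7→2→4→0→3 push 4 @ unit cost 30 (adds 120)
shortest-cost path #5: 9→7→2→10→3 push 3 @ unit cost 33 (adds 99)
shortest-cost path #6: 9→1→6→5→4→2→10→3 push 2 @ unit cost 36 (adds 72)
total cost = 698

Minimum cost for 43 units: 698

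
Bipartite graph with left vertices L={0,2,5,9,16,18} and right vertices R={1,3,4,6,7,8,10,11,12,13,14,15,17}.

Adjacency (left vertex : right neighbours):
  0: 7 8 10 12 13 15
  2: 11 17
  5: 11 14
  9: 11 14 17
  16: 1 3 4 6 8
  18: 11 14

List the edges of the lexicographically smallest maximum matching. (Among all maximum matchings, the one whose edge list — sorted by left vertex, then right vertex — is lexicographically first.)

|M| = 5 (so the lex-smallest maximum matching has 5 edges)
process left vertices in ascending order; for each, take the smallest-labelled available neighbour that still permits 5 edges overall, or leave it unmatched if none does
lex-smallest matching: {0-7, 2-11, 5-14, 9-17, 16-1}

Lex-smallest maximum matching: {(0,7), (2,11), (5,14), (9,17), (16,1)}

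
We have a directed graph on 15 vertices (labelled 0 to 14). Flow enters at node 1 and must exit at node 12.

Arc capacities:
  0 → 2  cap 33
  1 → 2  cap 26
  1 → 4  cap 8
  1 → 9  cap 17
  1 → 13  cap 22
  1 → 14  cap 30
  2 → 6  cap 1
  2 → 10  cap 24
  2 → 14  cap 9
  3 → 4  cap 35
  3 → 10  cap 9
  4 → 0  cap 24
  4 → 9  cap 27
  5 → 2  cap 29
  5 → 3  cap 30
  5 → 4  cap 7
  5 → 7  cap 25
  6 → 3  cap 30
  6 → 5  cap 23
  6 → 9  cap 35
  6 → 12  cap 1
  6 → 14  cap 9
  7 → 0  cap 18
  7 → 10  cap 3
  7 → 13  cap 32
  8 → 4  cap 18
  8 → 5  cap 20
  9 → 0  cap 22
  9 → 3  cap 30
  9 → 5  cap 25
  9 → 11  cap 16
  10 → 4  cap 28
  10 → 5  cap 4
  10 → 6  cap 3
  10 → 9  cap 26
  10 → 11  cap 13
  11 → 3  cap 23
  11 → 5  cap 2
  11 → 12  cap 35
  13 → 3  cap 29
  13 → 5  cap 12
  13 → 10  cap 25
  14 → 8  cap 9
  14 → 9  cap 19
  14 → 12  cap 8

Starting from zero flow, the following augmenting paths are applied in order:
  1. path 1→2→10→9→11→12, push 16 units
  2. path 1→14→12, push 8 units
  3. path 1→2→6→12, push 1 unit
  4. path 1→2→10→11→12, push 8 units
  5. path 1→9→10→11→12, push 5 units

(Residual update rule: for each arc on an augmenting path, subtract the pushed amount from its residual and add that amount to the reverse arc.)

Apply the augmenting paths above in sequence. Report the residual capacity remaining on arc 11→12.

after path 1 (1→2→10→9→11→12, push 16): res(11,12)=19
after path 2 (1→14→12, push 8): res(11,12)=19
after path 3 (1→2→6→12, push 1): res(11,12)=19
after path 4 (1→2→10→11→12, push 8): res(11,12)=11
after path 5 (1→9→10→11→12, push 5): res(11,12)=6

Residual capacity of (11,12): 6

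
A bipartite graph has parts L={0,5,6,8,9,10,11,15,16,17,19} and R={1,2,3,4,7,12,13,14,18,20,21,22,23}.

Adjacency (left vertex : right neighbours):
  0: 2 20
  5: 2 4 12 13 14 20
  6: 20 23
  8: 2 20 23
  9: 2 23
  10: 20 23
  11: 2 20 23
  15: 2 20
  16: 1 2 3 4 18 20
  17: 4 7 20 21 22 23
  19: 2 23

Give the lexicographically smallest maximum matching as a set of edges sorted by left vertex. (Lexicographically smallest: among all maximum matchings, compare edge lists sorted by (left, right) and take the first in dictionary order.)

Lex-smallest maximum matching: {(0,2), (5,4), (6,20), (8,23), (16,1), (17,7)}

|M| = 6 (so the lex-smallest maximum matching has 6 edges)
process left vertices in ascending order; for each, take the smallest-labelled available neighbour that still permits 6 edges overall, or leave it unmatched if none does
lex-smallest matching: {0-2, 5-4, 6-20, 8-23, 16-1, 17-7}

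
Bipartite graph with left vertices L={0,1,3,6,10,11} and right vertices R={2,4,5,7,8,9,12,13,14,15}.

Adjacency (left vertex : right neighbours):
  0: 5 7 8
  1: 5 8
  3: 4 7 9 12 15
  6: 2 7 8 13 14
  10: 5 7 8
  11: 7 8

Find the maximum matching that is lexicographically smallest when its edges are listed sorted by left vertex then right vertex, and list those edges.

Lex-smallest maximum matching: {(0,5), (1,8), (3,4), (6,2), (10,7)}

|M| = 5 (so the lex-smallest maximum matching has 5 edges)
process left vertices in ascending order; for each, take the smallest-labelled available neighbour that still permits 5 edges overall, or leave it unmatched if none does
lex-smallest matching: {0-5, 1-8, 3-4, 6-2, 10-7}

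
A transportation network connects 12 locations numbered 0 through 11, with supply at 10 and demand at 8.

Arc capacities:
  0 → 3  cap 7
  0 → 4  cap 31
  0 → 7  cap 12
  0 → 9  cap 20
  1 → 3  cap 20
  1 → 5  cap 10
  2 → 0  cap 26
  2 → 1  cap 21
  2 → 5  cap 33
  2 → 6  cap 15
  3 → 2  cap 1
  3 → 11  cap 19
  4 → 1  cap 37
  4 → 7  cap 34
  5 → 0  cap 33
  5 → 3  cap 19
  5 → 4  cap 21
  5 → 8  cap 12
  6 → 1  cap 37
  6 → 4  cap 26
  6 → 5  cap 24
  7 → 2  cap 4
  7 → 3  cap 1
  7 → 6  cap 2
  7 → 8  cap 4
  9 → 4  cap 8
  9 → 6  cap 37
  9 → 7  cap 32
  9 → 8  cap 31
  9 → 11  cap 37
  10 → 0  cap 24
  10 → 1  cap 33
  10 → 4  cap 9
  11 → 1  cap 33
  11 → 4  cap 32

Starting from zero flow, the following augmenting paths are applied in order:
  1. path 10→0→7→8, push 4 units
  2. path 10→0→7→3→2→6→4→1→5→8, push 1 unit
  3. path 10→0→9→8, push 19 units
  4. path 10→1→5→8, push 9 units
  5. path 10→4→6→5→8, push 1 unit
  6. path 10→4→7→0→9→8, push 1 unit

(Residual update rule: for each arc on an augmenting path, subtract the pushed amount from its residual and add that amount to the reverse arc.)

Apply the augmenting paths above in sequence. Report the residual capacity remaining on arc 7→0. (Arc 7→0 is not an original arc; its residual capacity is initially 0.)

Residual capacity of (7,0): 4

after path 1 (10→0→7→8, push 4): res(7,0)=4
after path 2 (10→0→7→3→2→6→4→1→5→8, push 1): res(7,0)=5
after path 3 (10→0→9→8, push 19): res(7,0)=5
after path 4 (10→1→5→8, push 9): res(7,0)=5
after path 5 (10→4→6→5→8, push 1): res(7,0)=5
after path 6 (10→4→7→0→9→8, push 1): res(7,0)=4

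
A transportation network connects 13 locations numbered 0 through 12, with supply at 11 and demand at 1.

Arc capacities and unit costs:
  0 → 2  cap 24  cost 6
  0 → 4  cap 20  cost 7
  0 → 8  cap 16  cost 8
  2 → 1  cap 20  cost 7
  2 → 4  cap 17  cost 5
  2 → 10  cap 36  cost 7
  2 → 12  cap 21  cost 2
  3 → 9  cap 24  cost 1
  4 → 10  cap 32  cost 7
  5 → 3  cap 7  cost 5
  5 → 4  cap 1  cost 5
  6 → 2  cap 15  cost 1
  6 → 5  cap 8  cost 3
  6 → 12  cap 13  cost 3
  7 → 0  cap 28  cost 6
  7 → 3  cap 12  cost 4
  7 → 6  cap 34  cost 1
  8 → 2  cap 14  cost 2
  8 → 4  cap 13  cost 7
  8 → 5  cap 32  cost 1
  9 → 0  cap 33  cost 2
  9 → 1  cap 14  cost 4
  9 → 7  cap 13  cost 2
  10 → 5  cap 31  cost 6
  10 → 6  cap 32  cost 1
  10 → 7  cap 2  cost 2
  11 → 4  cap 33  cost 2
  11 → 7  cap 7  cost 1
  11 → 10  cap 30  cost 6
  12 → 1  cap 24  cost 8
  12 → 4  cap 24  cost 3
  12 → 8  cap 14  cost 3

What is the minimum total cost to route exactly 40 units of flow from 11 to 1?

shortest-cost path #1: 11→7→3→9→1 push 7 @ unit cost 10 (adds 70)
shortest-cost path #2: 11→10→6→2→1 push 15 @ unit cost 15 (adds 225)
shortest-cost path #3: 11→10→7→3→9→1 push 2 @ unit cost 17 (adds 34)
shortest-cost path #4: 11→10→6→12→1 push 13 @ unit cost 18 (adds 234)
shortest-cost path #5: 11→4→10→6→5→3→9→1 push 3 @ unit cost 23 (adds 69)
total cost = 632

Minimum cost for 40 units: 632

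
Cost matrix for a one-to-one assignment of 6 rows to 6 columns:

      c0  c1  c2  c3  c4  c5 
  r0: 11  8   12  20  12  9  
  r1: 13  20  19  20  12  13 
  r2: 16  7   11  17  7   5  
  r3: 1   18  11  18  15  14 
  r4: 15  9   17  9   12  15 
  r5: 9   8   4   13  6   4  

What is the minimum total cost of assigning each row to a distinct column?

optimal assignment: row0→col1 (cost 8), row1→col4 (cost 12), row2→col5 (cost 5), row3→col0 (cost 1), row4→col3 (cost 9), row5→col2 (cost 4)
total = 8 + 12 + 5 + 1 + 9 + 4 = 39

Minimum assignment cost: 39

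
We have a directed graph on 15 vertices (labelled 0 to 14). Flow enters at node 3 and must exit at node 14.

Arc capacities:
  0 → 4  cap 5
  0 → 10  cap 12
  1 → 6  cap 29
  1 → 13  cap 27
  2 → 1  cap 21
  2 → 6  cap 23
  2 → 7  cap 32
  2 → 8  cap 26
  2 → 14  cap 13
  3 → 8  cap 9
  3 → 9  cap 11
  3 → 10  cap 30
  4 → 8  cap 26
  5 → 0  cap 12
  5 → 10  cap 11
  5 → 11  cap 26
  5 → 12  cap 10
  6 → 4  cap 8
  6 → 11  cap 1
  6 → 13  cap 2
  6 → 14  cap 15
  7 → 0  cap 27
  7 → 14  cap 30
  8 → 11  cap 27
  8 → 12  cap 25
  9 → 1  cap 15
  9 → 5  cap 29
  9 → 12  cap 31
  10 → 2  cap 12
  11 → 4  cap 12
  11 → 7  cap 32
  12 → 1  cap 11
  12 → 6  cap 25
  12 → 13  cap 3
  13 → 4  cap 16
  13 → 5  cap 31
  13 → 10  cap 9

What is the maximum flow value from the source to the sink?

augment #1: 3→10→2→14 bottleneck 12, total now 12
augment #2: 3→8→11→7→14 bottleneck 9, total now 21
augment #3: 3→9→1→6→14 bottleneck 11, total now 32

Maximum flow value: 32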